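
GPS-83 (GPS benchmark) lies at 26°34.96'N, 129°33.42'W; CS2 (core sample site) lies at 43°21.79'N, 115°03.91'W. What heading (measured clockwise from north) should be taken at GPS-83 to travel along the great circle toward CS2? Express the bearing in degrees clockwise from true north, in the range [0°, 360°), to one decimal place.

GPS-83: φ = +26.58267°, λ = -129.55700°
CS2: φ = +43.36317°, λ = -115.06517°
Δλ = 14.4918°
y = sin Δλ · cos φ₂ = 0.181930
x = cos φ₁ sin φ₂ − sin φ₁ cos φ₂ cos Δλ = 0.299057
θ = atan2(y, x) = 31.3141° → 31.3141° (mod 360°)

31.3°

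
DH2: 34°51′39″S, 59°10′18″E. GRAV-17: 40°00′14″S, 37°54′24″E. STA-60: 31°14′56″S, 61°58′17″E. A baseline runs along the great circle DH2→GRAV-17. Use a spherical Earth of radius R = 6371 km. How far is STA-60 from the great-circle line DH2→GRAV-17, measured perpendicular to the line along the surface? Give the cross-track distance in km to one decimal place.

260.3 km

DH2: φ = -34.86083°, λ = +59.17167°
GRAV-17: φ = -40.00389°, λ = +37.90667°
STA-60: φ = -31.24889°, λ = +61.97139°
δ₁₃ = central angle DH2→STA-60 = 0.075167 rad  (haversine)
θ₁₃ = bearing DH2→STA-60 = 33.784°,  θ₁₂ = bearing DH2→GRAV-17 = 246.733°
dₓₜ = R·arcsin(sin δ₁₃ · sin(θ₁₃ − θ₁₂)) = 6371·arcsin(0.07510·sin(-212.949°)) = 260.293 km
|dₓₜ| = 260.293 km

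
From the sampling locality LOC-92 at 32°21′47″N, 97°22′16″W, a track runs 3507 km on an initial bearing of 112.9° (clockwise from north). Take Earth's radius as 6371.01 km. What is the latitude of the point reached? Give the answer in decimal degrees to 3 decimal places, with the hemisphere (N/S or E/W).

16.516°N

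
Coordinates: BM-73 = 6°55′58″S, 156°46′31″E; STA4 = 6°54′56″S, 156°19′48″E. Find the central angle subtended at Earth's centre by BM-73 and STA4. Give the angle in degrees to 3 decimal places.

BM-73: φ = -6.93278°, λ = +156.77528°
STA4: φ = -6.91556°, λ = +156.33000°
Δφ = 0.0172°,  Δλ = -0.4453°
a = sin²(Δφ/2) + cos φ₁ cos φ₂ sin²(Δλ/2) = 0.000015
c = 2·arcsin(√a) = 0.007721 rad = 0.4424°

0.442°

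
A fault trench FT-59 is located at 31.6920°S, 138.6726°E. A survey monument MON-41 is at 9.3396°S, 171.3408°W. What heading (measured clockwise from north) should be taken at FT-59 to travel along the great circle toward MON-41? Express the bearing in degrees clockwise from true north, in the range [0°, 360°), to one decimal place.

75.5°

Δλ = 49.9866°
y = sin Δλ · cos φ₂ = 0.755741
x = cos φ₁ sin φ₂ − sin φ₁ cos φ₂ cos Δλ = 0.195220
θ = atan2(y, x) = 75.5162° → 75.5162° (mod 360°)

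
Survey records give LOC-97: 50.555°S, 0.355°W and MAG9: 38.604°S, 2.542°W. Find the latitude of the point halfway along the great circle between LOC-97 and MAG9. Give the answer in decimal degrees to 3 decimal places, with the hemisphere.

Bx = cos φ₂ cos Δλ = 0.780908,  By = cos φ₂ sin Δλ = -0.029822
φₘ = atan2(sin φ₁ + sin φ₂, √((cos φ₁ + Bx)² + By²)) = -44.58466°
λₘ = λ₁ + atan2(By, cos φ₁ + Bx) = -1.56130°

44.585°S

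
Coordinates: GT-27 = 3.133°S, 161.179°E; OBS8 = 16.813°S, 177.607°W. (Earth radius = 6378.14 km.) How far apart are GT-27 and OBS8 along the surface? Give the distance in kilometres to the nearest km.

Δφ = -13.6800°,  Δλ = 21.2140°
a = sin²(Δφ/2) + cos φ₁ cos φ₂ sin²(Δλ/2) = 0.046570
c = 2·arcsin(√a) = 0.435022 rad = 24.9249°
d = R·c = 6378.14 × 0.435022 = 2774.6 km

2775 km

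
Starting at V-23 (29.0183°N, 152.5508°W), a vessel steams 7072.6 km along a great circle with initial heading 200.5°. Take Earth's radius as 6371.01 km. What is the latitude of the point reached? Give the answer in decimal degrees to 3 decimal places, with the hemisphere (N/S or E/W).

31.202°S

δ = d/R = 7072.6/6371.01 = 1.110122 rad
φ₂ = arcsin(sin φ₁ cos δ + cos φ₁ sin δ cos θ)
   = arcsin(0.48509·0.44455 + 0.87446·0.89575·-0.93667) = -31.20169°
λ₂ = λ₁ + atan2(sin θ sin δ cos φ₁, cos δ − sin φ₁ sin φ₂) = -174.06613°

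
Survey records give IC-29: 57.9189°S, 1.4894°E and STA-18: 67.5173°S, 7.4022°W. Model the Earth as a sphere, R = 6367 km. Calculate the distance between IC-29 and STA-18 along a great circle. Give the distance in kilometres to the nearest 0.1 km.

1156.1 km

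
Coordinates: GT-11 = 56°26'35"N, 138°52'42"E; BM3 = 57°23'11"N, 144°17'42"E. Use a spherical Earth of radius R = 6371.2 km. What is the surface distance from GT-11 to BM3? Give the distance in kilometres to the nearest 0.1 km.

345.0 km

GT-11: φ = +56.44306°, λ = +138.87833°
BM3: φ = +57.38639°, λ = +144.29500°
Δφ = 0.9433°,  Δλ = 5.4167°
a = sin²(Δφ/2) + cos φ₁ cos φ₂ sin²(Δλ/2) = 0.000733
c = 2·arcsin(√a) = 0.054153 rad = 3.1027°
d = R·c = 6371.2 × 0.054153 = 345.0 km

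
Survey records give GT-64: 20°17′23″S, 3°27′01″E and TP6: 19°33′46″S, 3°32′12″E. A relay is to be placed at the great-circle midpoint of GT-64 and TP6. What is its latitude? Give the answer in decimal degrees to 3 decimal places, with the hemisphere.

GT-64: φ = -20.28972°, λ = +3.45028°
TP6: φ = -19.56278°, λ = +3.53667°
Bx = cos φ₂ cos Δλ = 0.942274,  By = cos φ₂ sin Δλ = 0.001421
φₘ = atan2(sin φ₁ + sin φ₂, √((cos φ₁ + Bx)² + By²)) = -19.92626°
λₘ = λ₁ + atan2(By, cos φ₁ + Bx) = 3.49357°

19.926°S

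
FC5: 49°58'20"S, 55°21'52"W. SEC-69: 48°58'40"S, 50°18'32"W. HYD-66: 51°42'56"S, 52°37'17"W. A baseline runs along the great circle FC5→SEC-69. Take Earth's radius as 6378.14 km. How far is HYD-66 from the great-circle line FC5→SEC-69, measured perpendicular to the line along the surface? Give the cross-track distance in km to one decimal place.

239.6 km

FC5: φ = -49.97222°, λ = -55.36444°
SEC-69: φ = -48.97778°, λ = -50.30889°
HYD-66: φ = -51.71556°, λ = -52.62139°
δ₁₃ = central angle FC5→HYD-66 = 0.042886 rad  (haversine)
θ₁₃ = bearing FC5→HYD-66 = 136.243°,  θ₁₂ = bearing FC5→SEC-69 = 75.090°
dₓₜ = R·arcsin(sin δ₁₃ · sin(θ₁₃ − θ₁₂)) = 6378.14·arcsin(0.04287·sin(61.153°)) = 239.570 km
|dₓₜ| = 239.570 km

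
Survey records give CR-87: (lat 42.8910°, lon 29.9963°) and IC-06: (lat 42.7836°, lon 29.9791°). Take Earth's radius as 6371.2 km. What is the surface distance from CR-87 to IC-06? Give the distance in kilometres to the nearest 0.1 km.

Δφ = -0.1074°,  Δλ = -0.0172°
a = sin²(Δφ/2) + cos φ₁ cos φ₂ sin²(Δλ/2) = 0.000001
c = 2·arcsin(√a) = 0.001887 rad = 0.1081°
d = R·c = 6371.2 × 0.001887 = 12.0 km

12.0 km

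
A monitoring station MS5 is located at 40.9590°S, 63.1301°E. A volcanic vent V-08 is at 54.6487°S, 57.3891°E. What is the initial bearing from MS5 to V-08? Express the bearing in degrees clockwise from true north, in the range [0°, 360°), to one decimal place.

Δλ = -5.7410°
y = sin Δλ · cos φ₂ = -0.057877
x = cos φ₁ sin φ₂ − sin φ₁ cos φ₂ cos Δλ = -0.238566
θ = atan2(y, x) = -166.3632° → 193.6368° (mod 360°)

193.6°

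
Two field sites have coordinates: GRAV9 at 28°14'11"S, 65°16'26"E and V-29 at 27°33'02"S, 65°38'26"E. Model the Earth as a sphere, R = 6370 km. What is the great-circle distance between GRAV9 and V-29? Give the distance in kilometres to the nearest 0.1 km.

84.3 km

GRAV9: φ = -28.23639°, λ = +65.27389°
V-29: φ = -27.55056°, λ = +65.64056°
Δφ = 0.6858°,  Δλ = 0.3667°
a = sin²(Δφ/2) + cos φ₁ cos φ₂ sin²(Δλ/2) = 0.000044
c = 2·arcsin(√a) = 0.013239 rad = 0.7585°
d = R·c = 6370 × 0.013239 = 84.3 km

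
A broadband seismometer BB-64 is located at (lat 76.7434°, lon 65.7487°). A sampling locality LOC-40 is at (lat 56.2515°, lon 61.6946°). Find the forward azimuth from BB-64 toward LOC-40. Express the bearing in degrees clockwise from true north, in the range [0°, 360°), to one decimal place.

186.4°

Δλ = -4.0541°
y = sin Δλ · cos φ₂ = -0.039276
x = cos φ₁ sin φ₂ − sin φ₁ cos φ₂ cos Δλ = -0.348722
θ = atan2(y, x) = -173.5739° → 186.4261° (mod 360°)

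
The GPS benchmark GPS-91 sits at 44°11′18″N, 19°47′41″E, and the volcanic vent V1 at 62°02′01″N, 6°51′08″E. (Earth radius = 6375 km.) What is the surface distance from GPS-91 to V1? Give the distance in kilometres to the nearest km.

GPS-91: φ = +44.18833°, λ = +19.79472°
V1: φ = +62.03361°, λ = +6.85222°
Δφ = 17.8453°,  Δλ = -12.9425°
a = sin²(Δφ/2) + cos φ₁ cos φ₂ sin²(Δλ/2) = 0.028328
c = 2·arcsin(√a) = 0.338226 rad = 19.3789°
d = R·c = 6375 × 0.338226 = 2156.2 km

2156 km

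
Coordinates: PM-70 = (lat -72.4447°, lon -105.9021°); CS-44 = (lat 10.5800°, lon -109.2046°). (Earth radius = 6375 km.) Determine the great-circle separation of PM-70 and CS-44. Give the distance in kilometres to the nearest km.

Δφ = 83.0247°,  Δλ = -3.3025°
a = sin²(Δφ/2) + cos φ₁ cos φ₂ sin²(Δλ/2) = 0.439525
c = 2·arcsin(√a) = 1.449550 rad = 83.0531°
d = R·c = 6375 × 1.449550 = 9240.9 km

9241 km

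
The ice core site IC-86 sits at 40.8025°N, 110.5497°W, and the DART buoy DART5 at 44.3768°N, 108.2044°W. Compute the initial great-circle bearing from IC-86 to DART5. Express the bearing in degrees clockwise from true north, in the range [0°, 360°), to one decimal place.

Δλ = 2.3453°
y = sin Δλ · cos φ₂ = 0.029249
x = cos φ₁ sin φ₂ − sin φ₁ cos φ₂ cos Δλ = 0.062734
θ = atan2(y, x) = 24.9968° → 24.9968° (mod 360°)

25.0°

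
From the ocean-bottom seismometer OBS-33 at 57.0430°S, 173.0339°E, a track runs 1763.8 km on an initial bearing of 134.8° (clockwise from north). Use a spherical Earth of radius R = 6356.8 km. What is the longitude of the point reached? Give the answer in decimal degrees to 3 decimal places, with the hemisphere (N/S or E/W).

158.684°W

δ = d/R = 1763.8/6356.8 = 0.277467 rad
φ₂ = arcsin(sin φ₁ cos δ + cos φ₁ sin δ cos θ)
   = arcsin(-0.83908·0.96175 + 0.54401·0.27392·-0.70463) = -65.78147°
λ₂ = λ₁ + atan2(sin θ sin δ cos φ₁, cos δ − sin φ₁ sin φ₂) = -158.68416°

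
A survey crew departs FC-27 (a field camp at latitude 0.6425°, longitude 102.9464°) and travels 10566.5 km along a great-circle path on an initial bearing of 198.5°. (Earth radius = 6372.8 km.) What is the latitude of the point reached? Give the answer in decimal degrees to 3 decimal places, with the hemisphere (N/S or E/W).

71.020°S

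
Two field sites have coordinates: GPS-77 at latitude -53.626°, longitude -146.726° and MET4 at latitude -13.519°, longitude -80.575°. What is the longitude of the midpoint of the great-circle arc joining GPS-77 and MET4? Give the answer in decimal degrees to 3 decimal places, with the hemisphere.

Bx = cos φ₂ cos Δλ = 0.393125,  By = cos φ₂ sin Δλ = 0.889273
φₘ = atan2(sin φ₁ + sin φ₂, √((cos φ₁ + Bx)² + By²)) = -38.03887°
λₘ = λ₁ + atan2(By, cos φ₁ + Bx) = -104.68388°

104.684°W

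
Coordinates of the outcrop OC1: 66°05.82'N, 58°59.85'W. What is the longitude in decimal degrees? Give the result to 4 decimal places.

58.9975°W

58° + 59.85′/60 = 58 + 0.99750 = 58.9975°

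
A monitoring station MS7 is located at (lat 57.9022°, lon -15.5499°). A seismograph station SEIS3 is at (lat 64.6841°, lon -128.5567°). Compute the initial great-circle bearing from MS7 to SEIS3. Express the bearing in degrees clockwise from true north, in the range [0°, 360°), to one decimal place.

Δλ = -113.0068°
y = sin Δλ · cos φ₂ = -0.393596
x = cos φ₁ sin φ₂ − sin φ₁ cos φ₂ cos Δλ = 0.621916
θ = atan2(y, x) = -32.3288° → 327.6712° (mod 360°)

327.7°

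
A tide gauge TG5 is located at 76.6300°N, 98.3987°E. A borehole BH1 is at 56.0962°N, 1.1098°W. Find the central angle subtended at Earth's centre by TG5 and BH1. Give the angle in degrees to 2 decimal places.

Δφ = -20.5338°,  Δλ = -99.5085°
a = sin²(Δφ/2) + cos φ₁ cos φ₂ sin²(Δλ/2) = 0.106913
c = 2·arcsin(√a) = 0.666204 rad = 38.1707°

38.17°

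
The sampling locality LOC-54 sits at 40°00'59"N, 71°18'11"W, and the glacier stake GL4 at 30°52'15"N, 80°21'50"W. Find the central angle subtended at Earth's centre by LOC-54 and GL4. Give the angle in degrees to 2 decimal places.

LOC-54: φ = +40.01639°, λ = -71.30306°
GL4: φ = +30.87083°, λ = -80.36389°
Δφ = -9.1456°,  Δλ = -9.0608°
a = sin²(Δφ/2) + cos φ₁ cos φ₂ sin²(Δλ/2) = 0.010457
c = 2·arcsin(√a) = 0.204882 rad = 11.7389°

11.74°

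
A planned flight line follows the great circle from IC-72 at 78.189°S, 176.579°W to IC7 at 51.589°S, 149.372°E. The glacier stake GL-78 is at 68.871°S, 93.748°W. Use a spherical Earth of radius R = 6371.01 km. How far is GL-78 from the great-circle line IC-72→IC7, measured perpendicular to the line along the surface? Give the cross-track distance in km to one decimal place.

δ₁₃ = central angle IC-72→GL-78 = 0.396986 rad  (haversine)
θ₁₃ = bearing IC-72→GL-78 = 112.328°,  θ₁₂ = bearing IC-72→IC7 = 314.638°
dₓₜ = R·arcsin(sin δ₁₃ · sin(θ₁₃ − θ₁₂)) = 6371.01·arcsin(0.38664·sin(-202.310°)) = 938.485 km
|dₓₜ| = 938.485 km

938.5 km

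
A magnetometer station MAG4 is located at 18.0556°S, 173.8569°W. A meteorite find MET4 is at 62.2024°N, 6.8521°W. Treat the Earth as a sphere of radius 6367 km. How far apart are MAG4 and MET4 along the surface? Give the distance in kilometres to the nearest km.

14994 km

Δφ = 80.2580°,  Δλ = 167.0048°
a = sin²(Δφ/2) + cos φ₁ cos φ₂ sin²(Δλ/2) = 0.853101
c = 2·arcsin(√a) = 2.354916 rad = 134.9267°
d = R·c = 6367 × 2.354916 = 14993.7 km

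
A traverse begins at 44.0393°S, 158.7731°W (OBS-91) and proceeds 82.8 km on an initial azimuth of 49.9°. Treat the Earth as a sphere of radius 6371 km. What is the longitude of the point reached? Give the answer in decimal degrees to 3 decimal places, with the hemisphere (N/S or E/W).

157.987°W

δ = d/R = 82.8/6371 = 0.012996 rad
φ₂ = arcsin(sin φ₁ cos δ + cos φ₁ sin δ cos θ)
   = arcsin(-0.69515·0.99992 + 0.71886·0.01300·0.64412) = -43.55695°
λ₂ = λ₁ + atan2(sin θ sin δ cos φ₁, cos δ − sin φ₁ sin φ₂) = -157.98712°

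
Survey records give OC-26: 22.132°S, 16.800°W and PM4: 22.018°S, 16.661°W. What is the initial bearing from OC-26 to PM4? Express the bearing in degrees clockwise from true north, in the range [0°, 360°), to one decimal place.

48.5°

Δλ = 0.1390°
y = sin Δλ · cos φ₂ = 0.002249
x = cos φ₁ sin φ₂ − sin φ₁ cos φ₂ cos Δλ = 0.001989
θ = atan2(y, x) = 48.5166° → 48.5166° (mod 360°)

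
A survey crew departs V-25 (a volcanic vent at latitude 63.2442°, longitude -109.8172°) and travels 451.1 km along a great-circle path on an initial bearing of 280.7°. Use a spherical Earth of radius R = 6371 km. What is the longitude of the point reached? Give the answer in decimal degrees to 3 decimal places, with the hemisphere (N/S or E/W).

δ = d/R = 451.1/6371 = 0.070805 rad
φ₂ = arcsin(sin φ₁ cos δ + cos φ₁ sin δ cos θ)
   = arcsin(0.89293·0.99749 + 0.45019·0.07075·0.18567) = 63.71590°
λ₂ = λ₁ + atan2(sin θ sin δ cos φ₁, cos δ − sin φ₁ sin φ₂) = -118.84907°

118.849°W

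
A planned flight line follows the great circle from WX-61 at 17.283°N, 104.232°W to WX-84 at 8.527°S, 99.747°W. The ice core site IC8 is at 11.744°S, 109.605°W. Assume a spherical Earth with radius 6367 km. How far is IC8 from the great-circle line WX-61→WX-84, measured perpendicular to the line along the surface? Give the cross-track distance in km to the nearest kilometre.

1120 km

δ₁₃ = central angle WX-61→IC8 = 0.515019 rad  (haversine)
θ₁₃ = bearing WX-61→IC8 = 190.727°,  θ₁₂ = bearing WX-61→WX-84 = 169.908°
dₓₜ = R·arcsin(sin δ₁₃ · sin(θ₁₃ − θ₁₂)) = 6367·arcsin(0.49255·sin(20.819°)) = 1120.404 km
|dₓₜ| = 1120.404 km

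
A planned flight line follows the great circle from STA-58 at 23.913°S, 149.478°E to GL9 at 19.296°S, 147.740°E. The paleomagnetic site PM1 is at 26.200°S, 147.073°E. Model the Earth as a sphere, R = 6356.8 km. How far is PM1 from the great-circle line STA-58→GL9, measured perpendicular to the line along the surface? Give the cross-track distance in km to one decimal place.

311.4 km

δ₁₃ = central angle STA-58→PM1 = 0.055125 rad  (haversine)
θ₁₃ = bearing STA-58→PM1 = 223.107°,  θ₁₂ = bearing STA-58→GL9 = 340.384°
dₓₜ = R·arcsin(sin δ₁₃ · sin(θ₁₃ − θ₁₂)) = 6356.8·arcsin(0.05510·sin(-117.277°)) = -311.421 km
|dₓₜ| = 311.421 km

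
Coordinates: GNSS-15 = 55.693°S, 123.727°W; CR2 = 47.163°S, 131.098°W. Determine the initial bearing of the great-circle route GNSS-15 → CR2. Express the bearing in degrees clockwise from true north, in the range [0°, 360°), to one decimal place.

328.7°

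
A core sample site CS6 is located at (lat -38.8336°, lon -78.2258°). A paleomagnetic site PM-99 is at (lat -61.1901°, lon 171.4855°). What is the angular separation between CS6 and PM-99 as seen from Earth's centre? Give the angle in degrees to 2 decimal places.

Δφ = -22.3565°,  Δλ = -110.2887°
a = sin²(Δφ/2) + cos φ₁ cos φ₂ sin²(Δλ/2) = 0.290361
c = 2·arcsin(√a) = 1.138146 rad = 65.2109°

65.21°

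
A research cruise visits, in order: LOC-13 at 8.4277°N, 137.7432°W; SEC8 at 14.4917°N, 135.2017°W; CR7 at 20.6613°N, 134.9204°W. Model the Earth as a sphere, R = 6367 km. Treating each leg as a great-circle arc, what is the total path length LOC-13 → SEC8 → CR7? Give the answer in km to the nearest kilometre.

1415 km

LOC-13→SEC8: c = 0.114409 rad, d = 728.44 km
SEC8→CR7: c = 0.107781 rad, d = 686.24 km
Total = 728.44 + 686.24 = 1414.68 km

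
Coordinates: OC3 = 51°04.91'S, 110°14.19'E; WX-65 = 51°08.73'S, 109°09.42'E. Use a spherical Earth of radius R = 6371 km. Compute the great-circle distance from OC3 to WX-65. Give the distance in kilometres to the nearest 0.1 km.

75.7 km

OC3: φ = -51.08183°, λ = +110.23650°
WX-65: φ = -51.14550°, λ = +109.15700°
Δφ = -0.0637°,  Δλ = -1.0795°
a = sin²(Δφ/2) + cos φ₁ cos φ₂ sin²(Δλ/2) = 0.000035
c = 2·arcsin(√a) = 0.011880 rad = 0.6807°
d = R·c = 6371 × 0.011880 = 75.7 km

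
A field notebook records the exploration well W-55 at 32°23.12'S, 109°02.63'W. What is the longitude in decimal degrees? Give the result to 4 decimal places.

109° + 2.63′/60 = 109 + 0.04383 = 109.0438°

109.0438°W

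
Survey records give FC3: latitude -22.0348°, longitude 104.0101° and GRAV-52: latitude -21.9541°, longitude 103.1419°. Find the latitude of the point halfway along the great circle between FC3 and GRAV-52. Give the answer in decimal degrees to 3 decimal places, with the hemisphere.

21.995°S

Bx = cos φ₂ cos Δλ = 0.927377,  By = cos φ₂ sin Δλ = -0.014054
φₘ = atan2(sin φ₁ + sin φ₂, √((cos φ₁ + Bx)² + By²)) = -21.99502°
λₘ = λ₁ + atan2(By, cos φ₁ + Bx) = 103.57588°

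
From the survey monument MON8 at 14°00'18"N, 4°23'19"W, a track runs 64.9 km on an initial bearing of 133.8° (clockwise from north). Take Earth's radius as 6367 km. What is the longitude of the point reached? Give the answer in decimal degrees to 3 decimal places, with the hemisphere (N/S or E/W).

MON8: φ = +14.00500°, λ = -4.38861°
δ = d/R = 64.9/6367 = 0.010193 rad
φ₂ = arcsin(sin φ₁ cos δ + cos φ₁ sin δ cos θ)
   = arcsin(0.24201·0.99995 + 0.97027·0.01019·-0.69214) = 13.60039°
λ₂ = λ₁ + atan2(sin θ sin δ cos φ₁, cos δ − sin φ₁ sin φ₂) = -3.95493°

3.955°W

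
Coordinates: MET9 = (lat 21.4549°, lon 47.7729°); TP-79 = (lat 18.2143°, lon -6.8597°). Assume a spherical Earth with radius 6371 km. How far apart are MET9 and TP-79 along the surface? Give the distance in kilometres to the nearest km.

5698 km

Δφ = -3.2406°,  Δλ = -54.6326°
a = sin²(Δφ/2) + cos φ₁ cos φ₂ sin²(Δλ/2) = 0.186977
c = 2·arcsin(√a) = 0.894325 rad = 51.2411°
d = R·c = 6371 × 0.894325 = 5697.7 km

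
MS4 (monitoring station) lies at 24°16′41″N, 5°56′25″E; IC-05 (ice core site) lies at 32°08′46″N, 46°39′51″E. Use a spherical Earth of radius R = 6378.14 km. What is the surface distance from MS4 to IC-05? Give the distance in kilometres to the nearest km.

4065 km

MS4: φ = +24.27806°, λ = +5.94028°
IC-05: φ = +32.14611°, λ = +46.66417°
Δφ = 7.8681°,  Δλ = 40.7239°
a = sin²(Δφ/2) + cos φ₁ cos φ₂ sin²(Δλ/2) = 0.098150
c = 2·arcsin(√a) = 0.637307 rad = 36.5150°
d = R·c = 6378.14 × 0.637307 = 4064.8 km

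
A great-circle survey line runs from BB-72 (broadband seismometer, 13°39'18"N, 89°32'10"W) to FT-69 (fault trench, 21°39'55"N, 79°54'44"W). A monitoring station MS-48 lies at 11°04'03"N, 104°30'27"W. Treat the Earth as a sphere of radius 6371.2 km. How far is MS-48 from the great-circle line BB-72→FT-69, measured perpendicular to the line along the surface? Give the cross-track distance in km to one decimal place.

BB-72: φ = +13.65500°, λ = -89.53611°
FT-69: φ = +21.66528°, λ = -79.91222°
MS-48: φ = +11.06750°, λ = -104.50750°
δ₁₃ = central angle BB-72→MS-48 = 0.259149 rad  (haversine)
θ₁₃ = bearing BB-72→MS-48 = 261.635°,  θ₁₂ = bearing BB-72→FT-69 = 47.486°
dₓₜ = R·arcsin(sin δ₁₃ · sin(θ₁₃ − θ₁₂)) = 6371.2·arcsin(0.25626·sin(214.149°)) = -919.678 km
|dₓₜ| = 919.678 km

919.7 km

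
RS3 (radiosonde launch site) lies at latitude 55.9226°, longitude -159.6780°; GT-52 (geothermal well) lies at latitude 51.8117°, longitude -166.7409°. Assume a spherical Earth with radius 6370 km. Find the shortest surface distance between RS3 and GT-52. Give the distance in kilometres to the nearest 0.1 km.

650.0 km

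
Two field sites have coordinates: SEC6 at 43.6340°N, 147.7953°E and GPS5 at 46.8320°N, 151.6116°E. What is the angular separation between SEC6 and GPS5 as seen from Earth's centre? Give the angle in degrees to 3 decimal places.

4.176°

Δφ = 3.1980°,  Δλ = 3.8163°
a = sin²(Δφ/2) + cos φ₁ cos φ₂ sin²(Δλ/2) = 0.001328
c = 2·arcsin(√a) = 0.072889 rad = 4.1763°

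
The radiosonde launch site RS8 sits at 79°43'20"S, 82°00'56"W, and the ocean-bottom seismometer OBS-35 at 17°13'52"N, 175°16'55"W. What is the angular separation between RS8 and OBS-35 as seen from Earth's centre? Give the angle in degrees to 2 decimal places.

RS8: φ = -79.72222°, λ = -82.01556°
OBS-35: φ = +17.23111°, λ = -175.28194°
Δφ = 96.9533°,  Δλ = -93.2664°
a = sin²(Δφ/2) + cos φ₁ cos φ₂ sin²(Δλ/2) = 0.650592
c = 2·arcsin(√a) = 1.876730 rad = 107.5287°

107.53°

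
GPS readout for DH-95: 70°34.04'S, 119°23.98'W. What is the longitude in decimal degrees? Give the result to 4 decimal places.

119.3997°W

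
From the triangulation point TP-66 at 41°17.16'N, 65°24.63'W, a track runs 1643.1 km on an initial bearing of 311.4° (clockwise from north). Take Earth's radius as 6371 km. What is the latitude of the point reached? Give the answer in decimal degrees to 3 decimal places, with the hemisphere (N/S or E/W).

TP-66: φ = +41.28600°, λ = -65.41050°
δ = d/R = 1643.1/6371 = 0.257903 rad
φ₂ = arcsin(sin φ₁ cos δ + cos φ₁ sin δ cos θ)
   = arcsin(0.65982·0.96693 + 0.75143·0.25505·0.66131) = 49.88375°
λ₂ = λ₁ + atan2(sin θ sin δ cos φ₁, cos δ − sin φ₁ sin φ₂) = -82.68328°

49.884°N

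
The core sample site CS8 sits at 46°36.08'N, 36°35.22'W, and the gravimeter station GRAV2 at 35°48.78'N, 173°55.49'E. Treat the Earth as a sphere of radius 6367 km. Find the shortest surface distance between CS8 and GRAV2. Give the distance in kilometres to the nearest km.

CS8: φ = +46.60133°, λ = -36.58700°
GRAV2: φ = +35.81300°, λ = +173.92483°
Δφ = -10.7883°,  Δλ = -149.4882°
a = sin²(Δφ/2) + cos φ₁ cos φ₂ sin²(Δλ/2) = 0.527427
c = 2·arcsin(√a) = 1.625678 rad = 93.1445°
d = R·c = 6367 × 1.625678 = 10350.7 km

10351 km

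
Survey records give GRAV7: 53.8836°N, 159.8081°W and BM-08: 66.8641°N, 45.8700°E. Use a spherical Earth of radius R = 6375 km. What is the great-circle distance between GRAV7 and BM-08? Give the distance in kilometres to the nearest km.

Δφ = 12.9805°,  Δλ = -154.3219°
a = sin²(Δφ/2) + cos φ₁ cos φ₂ sin²(Δλ/2) = 0.232935
c = 2·arcsin(√a) = 1.007318 rad = 57.7151°
d = R·c = 6375 × 1.007318 = 6421.7 km

6422 km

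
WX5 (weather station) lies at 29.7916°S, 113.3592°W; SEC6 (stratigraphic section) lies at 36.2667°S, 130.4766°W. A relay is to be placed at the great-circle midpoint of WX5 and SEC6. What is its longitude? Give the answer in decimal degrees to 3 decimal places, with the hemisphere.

Bx = cos φ₂ cos Δλ = 0.770557,  By = cos φ₂ sin Δλ = -0.237311
φₘ = atan2(sin φ₁ + sin φ₂, √((cos φ₁ + Bx)² + By²)) = -33.32262°
λₘ = λ₁ + atan2(By, cos φ₁ + Bx) = -121.60079°

121.601°W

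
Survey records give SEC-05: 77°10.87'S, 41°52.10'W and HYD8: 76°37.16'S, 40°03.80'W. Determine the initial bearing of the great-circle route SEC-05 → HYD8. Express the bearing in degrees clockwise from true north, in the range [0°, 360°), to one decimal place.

SEC-05: φ = -77.18117°, λ = -41.86833°
HYD8: φ = -76.61933°, λ = -40.06333°
Δλ = 1.8050°
y = sin Δλ · cos φ₂ = 0.007289
x = cos φ₁ sin φ₂ − sin φ₁ cos φ₂ cos Δλ = 0.009694
θ = atan2(y, x) = 36.9416° → 36.9416° (mod 360°)

36.9°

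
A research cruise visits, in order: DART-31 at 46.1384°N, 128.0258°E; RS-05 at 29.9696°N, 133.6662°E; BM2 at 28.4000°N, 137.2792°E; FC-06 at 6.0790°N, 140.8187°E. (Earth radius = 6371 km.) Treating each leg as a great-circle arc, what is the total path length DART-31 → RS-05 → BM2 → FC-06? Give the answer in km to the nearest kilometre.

DART-31→RS-05: c = 0.292454 rad, d = 1863.23 km
RS-05→BM2: c = 0.061488 rad, d = 391.74 km
BM2→FC-06: c = 0.393945 rad, d = 2509.82 km
Total = 1863.23 + 391.74 + 2509.82 = 4764.79 km

4765 km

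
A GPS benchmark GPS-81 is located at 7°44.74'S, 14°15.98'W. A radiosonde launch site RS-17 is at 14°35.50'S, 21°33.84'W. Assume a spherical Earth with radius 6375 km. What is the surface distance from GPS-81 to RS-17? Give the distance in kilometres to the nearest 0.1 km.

1101.8 km

GPS-81: φ = -7.74567°, λ = -14.26633°
RS-17: φ = -14.59167°, λ = -21.56400°
Δφ = -6.8460°,  Δλ = -7.2977°
a = sin²(Δφ/2) + cos φ₁ cos φ₂ sin²(Δλ/2) = 0.007449
c = 2·arcsin(√a) = 0.172827 rad = 9.9023°
d = R·c = 6375 × 0.172827 = 1101.8 km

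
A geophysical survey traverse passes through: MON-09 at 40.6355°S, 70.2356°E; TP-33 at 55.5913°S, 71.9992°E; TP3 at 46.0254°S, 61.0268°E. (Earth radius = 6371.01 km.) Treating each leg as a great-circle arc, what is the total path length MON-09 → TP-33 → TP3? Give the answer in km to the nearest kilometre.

2978 km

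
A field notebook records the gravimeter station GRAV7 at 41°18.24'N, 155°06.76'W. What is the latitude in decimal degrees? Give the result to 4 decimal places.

41° + 18.24′/60 = 41 + 0.30400 = 41.3040°

41.3040°N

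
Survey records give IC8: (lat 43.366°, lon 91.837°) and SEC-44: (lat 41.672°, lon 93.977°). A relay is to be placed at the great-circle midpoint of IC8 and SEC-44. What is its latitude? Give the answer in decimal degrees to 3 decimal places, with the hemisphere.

Bx = cos φ₂ cos Δλ = 0.746442,  By = cos φ₂ sin Δλ = 0.027893
φₘ = atan2(sin φ₁ + sin φ₂, √((cos φ₁ + Bx)² + By²)) = 42.52398°
λₘ = λ₁ + atan2(By, cos φ₁ + Bx) = 92.92151°

42.524°N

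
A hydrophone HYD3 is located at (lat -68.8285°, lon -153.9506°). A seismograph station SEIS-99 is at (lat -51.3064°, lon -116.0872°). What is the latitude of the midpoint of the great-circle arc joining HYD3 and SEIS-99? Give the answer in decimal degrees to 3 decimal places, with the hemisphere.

61.325°S

Bx = cos φ₂ cos Δλ = 0.493545,  By = cos φ₂ sin Δλ = 0.383709
φₘ = atan2(sin φ₁ + sin φ₂, √((cos φ₁ + Bx)² + By²)) = -61.32462°
λₘ = λ₁ + atan2(By, cos φ₁ + Bx) = -129.77356°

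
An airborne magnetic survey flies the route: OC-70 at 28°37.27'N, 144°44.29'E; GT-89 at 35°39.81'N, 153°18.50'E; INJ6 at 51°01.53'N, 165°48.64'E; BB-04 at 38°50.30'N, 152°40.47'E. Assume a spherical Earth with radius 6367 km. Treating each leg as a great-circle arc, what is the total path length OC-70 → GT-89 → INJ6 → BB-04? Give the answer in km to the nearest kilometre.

4798 km

OC-70: φ = +28.62117°, λ = +144.73817°
GT-89: φ = +35.66350°, λ = +153.30833°
INJ6: φ = +51.02550°, λ = +165.81067°
BB-04: φ = +38.83833°, λ = +152.67450°
OC-70→GT-89: c = 0.176339 rad, d = 1122.75 km
GT-89→INJ6: c = 0.310589 rad, d = 1977.52 km
INJ6→BB-04: c = 0.266710 rad, d = 1698.14 km
Total = 1122.75 + 1977.52 + 1698.14 = 4798.41 km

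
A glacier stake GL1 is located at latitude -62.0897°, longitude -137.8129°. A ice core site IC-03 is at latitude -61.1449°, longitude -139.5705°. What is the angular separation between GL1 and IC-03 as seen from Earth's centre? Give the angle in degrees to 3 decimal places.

1.261°

Δφ = 0.9448°,  Δλ = -1.7576°
a = sin²(Δφ/2) + cos φ₁ cos φ₂ sin²(Δλ/2) = 0.000121
c = 2·arcsin(√a) = 0.022011 rad = 1.2611°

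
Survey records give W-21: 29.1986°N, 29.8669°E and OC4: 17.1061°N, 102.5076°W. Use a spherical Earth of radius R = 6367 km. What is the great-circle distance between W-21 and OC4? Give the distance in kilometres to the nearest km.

Δφ = -12.0925°,  Δλ = -132.3745°
a = sin²(Δφ/2) + cos φ₁ cos φ₂ sin²(Δλ/2) = 0.709407
c = 2·arcsin(√a) = 2.002935 rad = 114.7597°
d = R·c = 6367 × 2.002935 = 12752.7 km

12753 km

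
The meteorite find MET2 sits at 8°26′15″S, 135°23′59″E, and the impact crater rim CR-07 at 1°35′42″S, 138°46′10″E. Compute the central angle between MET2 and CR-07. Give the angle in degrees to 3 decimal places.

MET2: φ = -8.43750°, λ = +135.39972°
CR-07: φ = -1.59500°, λ = +138.76944°
Δφ = 6.8425°,  Δλ = 3.3697°
a = sin²(Δφ/2) + cos φ₁ cos φ₂ sin²(Δλ/2) = 0.004416
c = 2·arcsin(√a) = 0.133005 rad = 7.6206°

7.621°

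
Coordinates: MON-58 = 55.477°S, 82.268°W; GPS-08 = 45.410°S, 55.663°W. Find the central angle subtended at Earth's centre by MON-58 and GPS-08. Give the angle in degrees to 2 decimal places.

19.53°

Δφ = 10.0670°,  Δλ = 26.6050°
a = sin²(Δφ/2) + cos φ₁ cos φ₂ sin²(Δλ/2) = 0.028762
c = 2·arcsin(√a) = 0.340834 rad = 19.5284°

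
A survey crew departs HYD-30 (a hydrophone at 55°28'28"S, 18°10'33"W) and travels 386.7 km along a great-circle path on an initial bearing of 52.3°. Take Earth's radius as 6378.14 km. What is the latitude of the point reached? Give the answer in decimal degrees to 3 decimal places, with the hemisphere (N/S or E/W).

53.260°S

HYD-30: φ = -55.47444°, λ = -18.17583°
δ = d/R = 386.7/6378.14 = 0.060629 rad
φ₂ = arcsin(sin φ₁ cos δ + cos φ₁ sin δ cos θ)
   = arcsin(-0.82387·0.99816 + 0.56677·0.06059·0.61153) = -53.26005°
λ₂ = λ₁ + atan2(sin θ sin δ cos φ₁, cos δ − sin φ₁ sin φ₂) = -13.57891°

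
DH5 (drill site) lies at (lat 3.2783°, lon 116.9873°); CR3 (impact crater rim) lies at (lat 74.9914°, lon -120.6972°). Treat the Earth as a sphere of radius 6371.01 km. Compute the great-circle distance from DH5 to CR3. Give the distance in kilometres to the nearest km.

Δφ = 71.7131°,  Δλ = 122.3155°
a = sin²(Δφ/2) + cos φ₁ cos φ₂ sin²(Δλ/2) = 0.541488
c = 2·arcsin(√a) = 1.653867 rad = 94.7596°
d = R·c = 6371.01 × 1.653867 = 10536.8 km

10537 km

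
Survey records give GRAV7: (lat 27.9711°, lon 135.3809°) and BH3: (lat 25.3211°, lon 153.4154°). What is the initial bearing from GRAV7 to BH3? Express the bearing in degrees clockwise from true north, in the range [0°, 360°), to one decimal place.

Δλ = 18.0345°
y = sin Δλ · cos φ₂ = 0.279846
x = cos φ₁ sin φ₂ − sin φ₁ cos φ₂ cos Δλ = -0.025405
θ = atan2(y, x) = 95.1873° → 95.1873° (mod 360°)

95.2°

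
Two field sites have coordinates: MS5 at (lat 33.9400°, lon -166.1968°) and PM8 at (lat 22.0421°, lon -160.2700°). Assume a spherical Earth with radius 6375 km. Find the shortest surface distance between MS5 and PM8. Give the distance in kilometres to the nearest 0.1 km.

1445.4 km

Δφ = -11.8979°,  Δλ = 5.9268°
a = sin²(Δφ/2) + cos φ₁ cos φ₂ sin²(Δλ/2) = 0.012797
c = 2·arcsin(√a) = 0.226733 rad = 12.9908°
d = R·c = 6375 × 0.226733 = 1445.4 km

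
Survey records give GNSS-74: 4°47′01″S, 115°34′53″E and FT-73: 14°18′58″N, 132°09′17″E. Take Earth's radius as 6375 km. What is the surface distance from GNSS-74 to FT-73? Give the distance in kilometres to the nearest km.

GNSS-74: φ = -4.78361°, λ = +115.58139°
FT-73: φ = +14.31611°, λ = +132.15472°
Δφ = 19.0997°,  Δλ = 16.5733°
a = sin²(Δφ/2) + cos φ₁ cos φ₂ sin²(Δλ/2) = 0.047582
c = 2·arcsin(√a) = 0.439801 rad = 25.1988°
d = R·c = 6375 × 0.439801 = 2803.7 km

2804 km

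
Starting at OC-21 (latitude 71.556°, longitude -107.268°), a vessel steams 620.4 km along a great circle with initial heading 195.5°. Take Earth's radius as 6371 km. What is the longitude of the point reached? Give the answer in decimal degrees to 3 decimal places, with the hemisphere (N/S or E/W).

δ = d/R = 620.4/6371 = 0.097379 rad
φ₂ = arcsin(sin φ₁ cos δ + cos φ₁ sin δ cos θ)
   = arcsin(0.94863·0.99526 + 0.31638·0.09722·-0.96363) = 66.13454°
λ₂ = λ₁ + atan2(sin θ sin δ cos φ₁, cos δ − sin φ₁ sin φ₂) = -110.94999°

110.950°W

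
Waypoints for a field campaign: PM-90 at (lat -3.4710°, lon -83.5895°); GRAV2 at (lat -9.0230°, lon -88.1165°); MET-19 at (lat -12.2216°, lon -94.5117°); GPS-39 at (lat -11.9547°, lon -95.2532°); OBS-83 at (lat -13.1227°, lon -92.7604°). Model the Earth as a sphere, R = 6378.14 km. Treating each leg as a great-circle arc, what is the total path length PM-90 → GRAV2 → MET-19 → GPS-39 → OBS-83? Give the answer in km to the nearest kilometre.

1967 km

PM-90→GRAV2: c = 0.124714 rad, d = 795.44 km
GRAV2→MET-19: c = 0.123076 rad, d = 785.00 km
MET-19→GPS-39: c = 0.013485 rad, d = 86.01 km
GPS-39→OBS-83: c = 0.047108 rad, d = 300.46 km
Total = 795.44 + 785.00 + 86.01 + 300.46 = 1966.91 km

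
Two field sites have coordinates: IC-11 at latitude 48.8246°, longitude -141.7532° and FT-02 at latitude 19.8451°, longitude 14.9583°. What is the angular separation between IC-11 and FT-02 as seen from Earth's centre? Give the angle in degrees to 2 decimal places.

Δφ = -28.9795°,  Δλ = 156.7115°
a = sin²(Δφ/2) + cos φ₁ cos φ₂ sin²(Δλ/2) = 0.656645
c = 2·arcsin(√a) = 1.889451 rad = 108.2576°

108.26°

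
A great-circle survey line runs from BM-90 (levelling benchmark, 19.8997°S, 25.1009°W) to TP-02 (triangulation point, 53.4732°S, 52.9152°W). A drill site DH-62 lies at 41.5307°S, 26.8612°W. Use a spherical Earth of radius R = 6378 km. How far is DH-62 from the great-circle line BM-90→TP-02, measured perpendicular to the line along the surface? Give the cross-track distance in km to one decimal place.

891.6 km

δ₁₃ = central angle BM-90→DH-62 = 0.378432 rad  (haversine)
θ₁₃ = bearing BM-90→DH-62 = 183.568°,  θ₁₂ = bearing BM-90→TP-02 = 205.725°
dₓₜ = R·arcsin(sin δ₁₃ · sin(θ₁₃ − θ₁₂)) = 6378·arcsin(0.36946·sin(-22.157°)) = -891.625 km
|dₓₜ| = 891.625 km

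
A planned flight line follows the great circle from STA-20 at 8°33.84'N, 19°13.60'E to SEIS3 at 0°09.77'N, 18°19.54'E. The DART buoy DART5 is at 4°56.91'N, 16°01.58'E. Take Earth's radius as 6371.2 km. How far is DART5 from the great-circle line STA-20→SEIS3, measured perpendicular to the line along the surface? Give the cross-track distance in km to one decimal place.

309.6 km

STA-20: φ = +8.56400°, λ = +19.22667°
SEIS3: φ = +0.16283°, λ = +18.32567°
DART5: φ = +4.94850°, λ = +16.02633°
δ₁₃ = central angle STA-20→DART5 = 0.084009 rad  (haversine)
θ₁₃ = bearing STA-20→DART5 = 221.517°,  θ₁₂ = bearing STA-20→SEIS3 = 186.144°
dₓₜ = R·arcsin(sin δ₁₃ · sin(θ₁₃ − θ₁₂)) = 6371.2·arcsin(0.08391·sin(35.373°)) = 309.607 km
|dₓₜ| = 309.607 km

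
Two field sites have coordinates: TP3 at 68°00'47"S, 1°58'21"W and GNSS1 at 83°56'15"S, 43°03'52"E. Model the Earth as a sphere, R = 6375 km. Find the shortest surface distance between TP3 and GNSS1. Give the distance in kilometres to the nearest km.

2024 km

TP3: φ = -68.01306°, λ = -1.97250°
GNSS1: φ = -83.93750°, λ = +43.06444°
Δφ = -15.9244°,  Δλ = 45.0369°
a = sin²(Δφ/2) + cos φ₁ cos φ₂ sin²(Δλ/2) = 0.024988
c = 2·arcsin(√a) = 0.317480 rad = 18.1903°
d = R·c = 6375 × 0.317480 = 2023.9 km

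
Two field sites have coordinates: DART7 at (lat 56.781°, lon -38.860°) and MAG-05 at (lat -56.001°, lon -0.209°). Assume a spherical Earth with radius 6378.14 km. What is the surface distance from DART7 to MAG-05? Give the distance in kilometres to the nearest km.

Δφ = -112.7820°,  Δλ = 38.6510°
a = sin²(Δφ/2) + cos φ₁ cos φ₂ sin²(Δλ/2) = 0.727163
c = 2·arcsin(√a) = 2.042411 rad = 117.0215°
d = R·c = 6378.14 × 2.042411 = 13026.8 km

13027 km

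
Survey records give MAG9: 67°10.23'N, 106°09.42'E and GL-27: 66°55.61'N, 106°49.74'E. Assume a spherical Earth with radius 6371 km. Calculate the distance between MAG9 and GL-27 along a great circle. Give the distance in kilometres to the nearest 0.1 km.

MAG9: φ = +67.17050°, λ = +106.15700°
GL-27: φ = +66.92683°, λ = +106.82900°
Δφ = -0.2437°,  Δλ = 0.6720°
a = sin²(Δφ/2) + cos φ₁ cos φ₂ sin²(Δλ/2) = 0.000010
c = 2·arcsin(√a) = 0.006245 rad = 0.3578°
d = R·c = 6371 × 0.006245 = 39.8 km

39.8 km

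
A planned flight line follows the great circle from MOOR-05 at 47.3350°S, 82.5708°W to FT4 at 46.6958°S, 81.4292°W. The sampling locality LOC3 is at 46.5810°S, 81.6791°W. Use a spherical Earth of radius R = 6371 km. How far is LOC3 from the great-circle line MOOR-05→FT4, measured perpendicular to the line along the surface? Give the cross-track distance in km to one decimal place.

δ₁₃ = central angle MOOR-05→LOC3 = 0.016912 rad  (haversine)
θ₁₃ = bearing MOOR-05→LOC3 = 39.237°,  θ₁₂ = bearing MOOR-05→FT4 = 51.025°
dₓₜ = R·arcsin(sin δ₁₃ · sin(θ₁₃ − θ₁₂)) = 6371·arcsin(0.01691·sin(-11.788°)) = -22.011 km
|dₓₜ| = 22.011 km

22.0 km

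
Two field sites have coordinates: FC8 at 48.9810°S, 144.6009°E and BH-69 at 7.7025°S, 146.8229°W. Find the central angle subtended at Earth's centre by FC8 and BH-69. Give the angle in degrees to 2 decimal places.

70.20°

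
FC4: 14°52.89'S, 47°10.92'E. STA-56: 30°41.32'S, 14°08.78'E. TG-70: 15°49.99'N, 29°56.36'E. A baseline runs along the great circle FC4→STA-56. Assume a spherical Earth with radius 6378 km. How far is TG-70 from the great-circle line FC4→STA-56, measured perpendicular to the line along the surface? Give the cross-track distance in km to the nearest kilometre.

FC4: φ = -14.88150°, λ = +47.18200°
STA-56: φ = -30.68867°, λ = +14.14633°
TG-70: φ = +15.83317°, λ = +29.93933°
δ₁₃ = central angle FC4→TG-70 = 0.612984 rad  (haversine)
θ₁₃ = bearing FC4→TG-70 = 330.285°,  θ₁₂ = bearing FC4→STA-56 = 236.687°
dₓₜ = R·arcsin(sin δ₁₃ · sin(θ₁₃ − θ₁₂)) = 6378·arcsin(0.57531·sin(93.598°)) = 3900.775 km
|dₓₜ| = 3900.775 km

3901 km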